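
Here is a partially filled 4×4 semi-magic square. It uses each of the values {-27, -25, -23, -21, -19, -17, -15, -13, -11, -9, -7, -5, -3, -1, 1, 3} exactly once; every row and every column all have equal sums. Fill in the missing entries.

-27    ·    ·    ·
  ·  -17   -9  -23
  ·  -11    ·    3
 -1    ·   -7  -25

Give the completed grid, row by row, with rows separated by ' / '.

The 16 entries sum to -192, so each line sums to -192/4 = -48.
The remaining cell in row 2 is (2,1) = -48 − (-49) = 1.
Row 4 must total -48; the given cells sum to -33, so (4,2) = -15.
From column 1, -48 − (-27 + 1 + (-1)) gives (3,1) = -21.
Column 2 must total -48; the given cells sum to -43, so (1,2) = -5.
From column 4, -48 − (-23 + 3 + (-25)) gives (1,4) = -3.
Row 1: -27 + (-5) + (-3) + ? = -48, so (1,3) = -13.
Row 3: -21 + (-11) + 3 + ? = -48, so (3,3) = -19.

-27 -5 -13 -3 / 1 -17 -9 -23 / -21 -11 -19 3 / -1 -15 -7 -25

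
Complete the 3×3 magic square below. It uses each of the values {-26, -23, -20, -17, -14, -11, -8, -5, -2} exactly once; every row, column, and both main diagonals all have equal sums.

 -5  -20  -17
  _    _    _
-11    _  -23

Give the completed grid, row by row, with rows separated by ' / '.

-5 -20 -17 / -26 -14 -2 / -11 -8 -23

The 9 entries sum to -126, so each line sums to -126/3 = -42.
Row 3 needs -42; the known cells sum to -34, so (3,2) = -8.
The remaining cell in column 1 is (2,1) = -42 − (-16) = -26.
From column 2, -42 − (-20 + (-8)) gives (2,2) = -14.
The remaining cell in column 3 is (2,3) = -42 − (-40) = -2.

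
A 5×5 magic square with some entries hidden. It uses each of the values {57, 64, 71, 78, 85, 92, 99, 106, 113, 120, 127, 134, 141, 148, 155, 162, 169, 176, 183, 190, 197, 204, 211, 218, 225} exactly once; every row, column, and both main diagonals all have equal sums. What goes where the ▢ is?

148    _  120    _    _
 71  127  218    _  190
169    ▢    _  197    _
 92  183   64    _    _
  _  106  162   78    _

The 25 entries sum to 3525, so each line sums to 3525/5 = 705.
The remaining cell in row 2 is (2,4) = 705 − 606 = 99.
Column 1 needs 705; the known cells sum to 480, so (5,1) = 225.
Column 3 needs 705; the known cells sum to 564, so (3,3) = 141.
Anti-diagonal must total 705; the given cells sum to 648, so (1,5) = 57.
Row 5: 225 + 106 + 162 + 78 + ? = 705, so (5,5) = 134.
Main diagonal: 148 + 127 + 141 + 134 + ? = 705, so (4,4) = 155.
The remaining cell in row 4 is (4,5) = 705 − 494 = 211.
Column 4: 99 + 197 + 155 + 78 + ? = 705, so (1,4) = 176.
Using column 5: 57 + 190 + 211 + 134 + ? → (3,5) = 705 − 592 = 113.
Row 1: 148 + 120 + 176 + 57 + ? = 705, so (1,2) = 204.
Row 3: 169 + 141 + 197 + 113 + ? = 705, so (3,2) = 85.

85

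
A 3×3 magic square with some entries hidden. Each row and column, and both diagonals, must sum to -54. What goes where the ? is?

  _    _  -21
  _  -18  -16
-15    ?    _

-22

Using row 2: -18 + (-16) + ? → (2,1) = -54 − (-34) = -20.
Column 1 must total -54; the given cells sum to -35, so (1,1) = -19.
Using column 3: -21 + (-16) + ? → (3,3) = -54 − (-37) = -17.
Row 1: -19 + (-21) + ? = -54, so (1,2) = -14.
Row 3: -15 + (-17) + ? = -54, so (3,2) = -22.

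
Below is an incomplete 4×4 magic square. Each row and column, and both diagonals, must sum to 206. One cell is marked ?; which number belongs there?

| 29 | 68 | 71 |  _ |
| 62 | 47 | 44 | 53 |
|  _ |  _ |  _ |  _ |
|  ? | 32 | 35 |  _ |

Using row 1: 29 + 68 + 71 + ? → (1,4) = 206 − 168 = 38.
Column 2 must total 206; the given cells sum to 147, so (3,2) = 59.
Column 3 must total 206; the given cells sum to 150, so (3,3) = 56.
From main diagonal, 206 − (29 + 47 + 56) gives (4,4) = 74.
The remaining cell in anti-diagonal is (4,1) = 206 − 141 = 65.

65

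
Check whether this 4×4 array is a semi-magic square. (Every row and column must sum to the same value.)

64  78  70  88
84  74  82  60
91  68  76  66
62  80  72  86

No — row 4 sums to 300 but column 1 sums to 301.

Row 1: 64 + 78 + 70 + 88 = 300.
Row 2: 84 + 74 + 82 + 60 = 300.
Row 3: 91 + 68 + 76 + 66 = 301.
Row 4: 62 + 80 + 72 + 86 = 300.
Column 1: 64 + 84 + 91 + 62 = 301.
Column 2: 78 + 74 + 68 + 80 = 300.
Column 3: 70 + 82 + 76 + 72 = 300.
Column 4: 88 + 60 + 66 + 86 = 300.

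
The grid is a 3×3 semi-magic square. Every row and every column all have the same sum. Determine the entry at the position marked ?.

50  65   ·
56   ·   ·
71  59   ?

Column 1 is complete and sums to 177; that is the magic constant.
The remaining cell in row 1 is (1,3) = 177 − 115 = 62.
From row 3, 177 − (71 + 59) gives (3,3) = 47.

47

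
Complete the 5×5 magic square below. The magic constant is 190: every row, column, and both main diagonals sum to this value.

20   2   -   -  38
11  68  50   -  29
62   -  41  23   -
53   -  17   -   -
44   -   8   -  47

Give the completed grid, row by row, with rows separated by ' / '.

20 2 74 56 38 / 11 68 50 32 29 / 62 59 41 23 5 / 53 35 17 14 71 / 44 26 8 65 47

The remaining cell in row 2 is (2,4) = 190 − 158 = 32.
Column 3: 50 + 41 + 17 + 8 + ? = 190, so (1,3) = 74.
Main diagonal: 20 + 68 + 41 + 47 + ? = 190, so (4,4) = 14.
Anti-diagonal needs 190; the known cells sum to 155, so (4,2) = 35.
Using row 1: 20 + 2 + 74 + 38 + ? → (1,4) = 190 − 134 = 56.
Row 4 needs 190; the known cells sum to 119, so (4,5) = 71.
Using column 4: 56 + 32 + 23 + 14 + ? → (5,4) = 190 − 125 = 65.
Column 5: 38 + 29 + 71 + 47 + ? = 190, so (3,5) = 5.
Row 3: 62 + 41 + 23 + 5 + ? = 190, so (3,2) = 59.
Using row 5: 44 + 8 + 65 + 47 + ? → (5,2) = 190 − 164 = 26.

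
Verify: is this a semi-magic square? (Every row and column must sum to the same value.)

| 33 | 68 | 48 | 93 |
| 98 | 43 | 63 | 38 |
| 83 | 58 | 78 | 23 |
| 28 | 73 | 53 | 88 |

Row 1: 33 + 68 + 48 + 93 = 242.
Row 2: 98 + 43 + 63 + 38 = 242.
Row 3: 83 + 58 + 78 + 23 = 242.
Row 4: 28 + 73 + 53 + 88 = 242.
Column 1: 33 + 98 + 83 + 28 = 242.
Column 2: 68 + 43 + 58 + 73 = 242.
Column 3: 48 + 63 + 78 + 53 = 242.
Column 4: 93 + 38 + 23 + 88 = 242.
All lines sum to 242.

Yes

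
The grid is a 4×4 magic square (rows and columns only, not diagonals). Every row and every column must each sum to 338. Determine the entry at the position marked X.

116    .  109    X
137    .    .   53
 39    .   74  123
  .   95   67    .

Row 3 must total 338; the given cells sum to 236, so (3,2) = 102.
Column 1 needs 338; the known cells sum to 292, so (4,1) = 46.
From column 3, 338 − (109 + 74 + 67) gives (2,3) = 88.
From row 2, 338 − (137 + 88 + 53) gives (2,2) = 60.
The remaining cell in row 4 is (4,4) = 338 − 208 = 130.
From column 2, 338 − (60 + 102 + 95) gives (1,2) = 81.
Using column 4: 53 + 123 + 130 + ? → (1,4) = 338 − 306 = 32.

32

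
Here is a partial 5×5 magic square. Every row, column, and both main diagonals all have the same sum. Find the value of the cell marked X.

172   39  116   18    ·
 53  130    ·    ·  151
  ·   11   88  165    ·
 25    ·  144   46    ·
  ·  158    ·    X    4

Main diagonal is complete and sums to 440; that is the magic constant.
Row 1 must total 440; the given cells sum to 345, so (1,5) = 95.
Using column 2: 39 + 130 + 11 + 158 + ? → (4,2) = 440 − 338 = 102.
Row 4: 25 + 102 + 144 + 46 + ? = 440, so (4,5) = 123.
Column 5 needs 440; the known cells sum to 373, so (3,5) = 67.
Using row 3: 11 + 88 + 165 + 67 + ? → (3,1) = 440 − 331 = 109.
Using column 1: 172 + 53 + 109 + 25 + ? → (5,1) = 440 − 359 = 81.
Anti-diagonal needs 440; the known cells sum to 366, so (2,4) = 74.
Using row 2: 53 + 130 + 74 + 151 + ? → (2,3) = 440 − 408 = 32.
From column 3, 440 − (116 + 32 + 88 + 144) gives (5,3) = 60.
Column 4 must total 440; the given cells sum to 303, so (5,4) = 137.

137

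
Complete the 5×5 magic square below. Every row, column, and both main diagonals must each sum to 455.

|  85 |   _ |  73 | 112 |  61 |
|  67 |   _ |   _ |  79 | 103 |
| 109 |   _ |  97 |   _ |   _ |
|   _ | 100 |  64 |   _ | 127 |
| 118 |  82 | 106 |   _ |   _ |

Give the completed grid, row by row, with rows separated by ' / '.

85 124 73 112 61 / 67 91 115 79 103 / 109 58 97 121 70 / 76 100 64 88 127 / 118 82 106 55 94

The remaining cell in row 1 is (1,2) = 455 − 331 = 124.
Column 1: 85 + 67 + 109 + 118 + ? = 455, so (4,1) = 76.
Column 3: 73 + 97 + 64 + 106 + ? = 455, so (2,3) = 115.
The remaining cell in row 2 is (2,2) = 455 − 364 = 91.
Row 4 must total 455; the given cells sum to 367, so (4,4) = 88.
Column 2 must total 455; the given cells sum to 397, so (3,2) = 58.
Using main diagonal: 85 + 91 + 97 + 88 + ? → (5,5) = 455 − 361 = 94.
Row 5 needs 455; the known cells sum to 400, so (5,4) = 55.
Column 4 needs 455; the known cells sum to 334, so (3,4) = 121.
Using column 5: 61 + 103 + 127 + 94 + ? → (3,5) = 455 − 385 = 70.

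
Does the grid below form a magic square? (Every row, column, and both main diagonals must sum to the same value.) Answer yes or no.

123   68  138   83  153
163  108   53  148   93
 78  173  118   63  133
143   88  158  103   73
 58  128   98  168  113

Yes

Row 1: 123 + 68 + 138 + 83 + 153 = 565.
Row 2: 163 + 108 + 53 + 148 + 93 = 565.
Row 3: 78 + 173 + 118 + 63 + 133 = 565.
Row 4: 143 + 88 + 158 + 103 + 73 = 565.
Row 5: 58 + 128 + 98 + 168 + 113 = 565.
Column 1: 123 + 163 + 78 + 143 + 58 = 565.
Column 2: 68 + 108 + 173 + 88 + 128 = 565.
Column 3: 138 + 53 + 118 + 158 + 98 = 565.
Column 4: 83 + 148 + 63 + 103 + 168 = 565.
Column 5: 153 + 93 + 133 + 73 + 113 = 565.
Main diagonal: 123 + 108 + 118 + 103 + 113 = 565.
Anti-diagonal: 153 + 148 + 118 + 88 + 58 = 565.
All lines sum to 565.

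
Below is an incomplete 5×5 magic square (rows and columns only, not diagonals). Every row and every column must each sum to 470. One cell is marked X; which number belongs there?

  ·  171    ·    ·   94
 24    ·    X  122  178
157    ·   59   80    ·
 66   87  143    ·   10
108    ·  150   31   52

Row 4 needs 470; the known cells sum to 306, so (4,4) = 164.
The remaining cell in row 5 is (5,2) = 470 − 341 = 129.
Column 1 needs 470; the known cells sum to 355, so (1,1) = 115.
Column 4: 122 + 80 + 164 + 31 + ? = 470, so (1,4) = 73.
Column 5 must total 470; the given cells sum to 334, so (3,5) = 136.
Using row 1: 115 + 171 + 73 + 94 + ? → (1,3) = 470 − 453 = 17.
From row 3, 470 − (157 + 59 + 80 + 136) gives (3,2) = 38.
The remaining cell in column 2 is (2,2) = 470 − 425 = 45.
Using column 3: 17 + 59 + 143 + 150 + ? → (2,3) = 470 − 369 = 101.

101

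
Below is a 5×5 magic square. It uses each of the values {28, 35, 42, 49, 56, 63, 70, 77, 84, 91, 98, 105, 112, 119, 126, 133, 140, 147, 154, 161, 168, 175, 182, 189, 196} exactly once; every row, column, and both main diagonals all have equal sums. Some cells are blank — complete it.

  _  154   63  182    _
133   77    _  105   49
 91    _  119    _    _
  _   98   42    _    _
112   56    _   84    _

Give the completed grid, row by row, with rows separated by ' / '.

The 25 entries sum to 2800, so each line sums to 2800/5 = 560.
Row 2 needs 560; the known cells sum to 364, so (2,3) = 196.
Column 2: 154 + 77 + 98 + 56 + ? = 560, so (3,2) = 175.
Using column 3: 63 + 196 + 119 + 42 + ? → (5,3) = 560 − 420 = 140.
Anti-diagonal needs 560; the known cells sum to 434, so (1,5) = 126.
Row 1 must total 560; the given cells sum to 525, so (1,1) = 35.
Using row 5: 112 + 56 + 140 + 84 + ? → (5,5) = 560 − 392 = 168.
The remaining cell in column 1 is (4,1) = 560 − 371 = 189.
Using main diagonal: 35 + 77 + 119 + 168 + ? → (4,4) = 560 − 399 = 161.
Row 4 must total 560; the given cells sum to 490, so (4,5) = 70.
The remaining cell in column 4 is (3,4) = 560 − 532 = 28.
From column 5, 560 − (126 + 49 + 70 + 168) gives (3,5) = 147.

35 154 63 182 126 / 133 77 196 105 49 / 91 175 119 28 147 / 189 98 42 161 70 / 112 56 140 84 168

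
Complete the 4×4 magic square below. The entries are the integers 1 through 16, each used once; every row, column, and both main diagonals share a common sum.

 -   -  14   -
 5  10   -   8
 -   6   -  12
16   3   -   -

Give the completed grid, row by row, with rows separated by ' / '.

4 15 14 1 / 5 10 11 8 / 9 6 7 12 / 16 3 2 13

The entries are 1 through 16, which sum to 136, so each line sums to 136/4 = 34.
Row 2 needs 34; the known cells sum to 23, so (2,3) = 11.
The remaining cell in column 2 is (1,2) = 34 − 19 = 15.
From anti-diagonal, 34 − (11 + 6 + 16) gives (1,4) = 1.
Row 1: 15 + 14 + 1 + ? = 34, so (1,1) = 4.
The remaining cell in column 1 is (3,1) = 34 − 25 = 9.
Using column 4: 1 + 8 + 12 + ? → (4,4) = 34 − 21 = 13.
Using main diagonal: 4 + 10 + 13 + ? → (3,3) = 34 − 27 = 7.
Row 4 must total 34; the given cells sum to 32, so (4,3) = 2.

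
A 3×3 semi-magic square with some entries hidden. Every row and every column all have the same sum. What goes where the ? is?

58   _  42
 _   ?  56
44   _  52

Column 3 is complete and sums to 150; that is the magic constant.
Row 1: 58 + 42 + ? = 150, so (1,2) = 50.
Row 3 needs 150; the known cells sum to 96, so (3,2) = 54.
The remaining cell in column 1 is (2,1) = 150 − 102 = 48.
From column 2, 150 − (50 + 54) gives (2,2) = 46.

46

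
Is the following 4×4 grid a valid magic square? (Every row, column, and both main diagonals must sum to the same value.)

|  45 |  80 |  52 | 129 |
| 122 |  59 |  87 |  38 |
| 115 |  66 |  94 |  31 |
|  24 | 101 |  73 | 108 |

Row 1: 45 + 80 + 52 + 129 = 306.
Row 2: 122 + 59 + 87 + 38 = 306.
Row 3: 115 + 66 + 94 + 31 = 306.
Row 4: 24 + 101 + 73 + 108 = 306.
Column 1: 45 + 122 + 115 + 24 = 306.
Column 2: 80 + 59 + 66 + 101 = 306.
Column 3: 52 + 87 + 94 + 73 = 306.
Column 4: 129 + 38 + 31 + 108 = 306.
Main diagonal: 45 + 59 + 94 + 108 = 306.
Anti-diagonal: 129 + 87 + 66 + 24 = 306.
All lines sum to 306.

Yes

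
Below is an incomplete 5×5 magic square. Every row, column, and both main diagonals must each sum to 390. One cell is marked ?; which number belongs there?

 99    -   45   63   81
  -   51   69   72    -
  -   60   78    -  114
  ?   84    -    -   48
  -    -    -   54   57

The remaining cell in row 1 is (1,2) = 390 − 288 = 102.
Column 2 must total 390; the given cells sum to 297, so (5,2) = 93.
Using column 5: 81 + 114 + 48 + 57 + ? → (2,5) = 390 − 300 = 90.
Main diagonal needs 390; the known cells sum to 285, so (4,4) = 105.
From anti-diagonal, 390 − (81 + 72 + 78 + 84) gives (5,1) = 75.
Using row 2: 51 + 69 + 72 + 90 + ? → (2,1) = 390 − 282 = 108.
Row 5 needs 390; the known cells sum to 279, so (5,3) = 111.
Column 3 must total 390; the given cells sum to 303, so (4,3) = 87.
Column 4 must total 390; the given cells sum to 294, so (3,4) = 96.
Row 3 needs 390; the known cells sum to 348, so (3,1) = 42.
From row 4, 390 − (84 + 87 + 105 + 48) gives (4,1) = 66.

66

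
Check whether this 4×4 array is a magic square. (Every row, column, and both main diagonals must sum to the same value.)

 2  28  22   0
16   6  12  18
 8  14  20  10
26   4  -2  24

Yes

Row 1: 2 + 28 + 22 + 0 = 52.
Row 2: 16 + 6 + 12 + 18 = 52.
Row 3: 8 + 14 + 20 + 10 = 52.
Row 4: 26 + 4 + (-2) + 24 = 52.
Column 1: 2 + 16 + 8 + 26 = 52.
Column 2: 28 + 6 + 14 + 4 = 52.
Column 3: 22 + 12 + 20 + (-2) = 52.
Column 4: 0 + 18 + 10 + 24 = 52.
Main diagonal: 2 + 6 + 20 + 24 = 52.
Anti-diagonal: 0 + 12 + 14 + 26 = 52.
All lines sum to 52.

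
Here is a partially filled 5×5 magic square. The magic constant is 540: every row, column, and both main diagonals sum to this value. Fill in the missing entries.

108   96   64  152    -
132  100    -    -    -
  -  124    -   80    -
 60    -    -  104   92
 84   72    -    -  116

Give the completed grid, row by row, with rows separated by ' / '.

Row 1: 108 + 96 + 64 + 152 + ? = 540, so (1,5) = 120.
The remaining cell in column 1 is (3,1) = 540 − 384 = 156.
From column 2, 540 − (96 + 100 + 124 + 72) gives (4,2) = 148.
Main diagonal needs 540; the known cells sum to 428, so (3,3) = 112.
The remaining cell in anti-diagonal is (2,4) = 540 − 464 = 76.
The remaining cell in row 3 is (3,5) = 540 − 472 = 68.
Row 4: 60 + 148 + 104 + 92 + ? = 540, so (4,3) = 136.
Using column 4: 152 + 76 + 80 + 104 + ? → (5,4) = 540 − 412 = 128.
From column 5, 540 − (120 + 68 + 92 + 116) gives (2,5) = 144.
Row 2 must total 540; the given cells sum to 452, so (2,3) = 88.
Using row 5: 84 + 72 + 128 + 116 + ? → (5,3) = 540 − 400 = 140.

108 96 64 152 120 / 132 100 88 76 144 / 156 124 112 80 68 / 60 148 136 104 92 / 84 72 140 128 116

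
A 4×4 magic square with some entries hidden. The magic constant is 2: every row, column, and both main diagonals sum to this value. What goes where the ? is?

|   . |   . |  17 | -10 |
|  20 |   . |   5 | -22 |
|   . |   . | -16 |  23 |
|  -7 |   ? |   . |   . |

Row 2: 20 + 5 + (-22) + ? = 2, so (2,2) = -1.
Column 3: 17 + 5 + (-16) + ? = 2, so (4,3) = -4.
The remaining cell in column 4 is (4,4) = 2 − (-9) = 11.
The remaining cell in main diagonal is (1,1) = 2 − (-6) = 8.
Anti-diagonal must total 2; the given cells sum to -12, so (3,2) = 14.
From row 1, 2 − (8 + 17 + (-10)) gives (1,2) = -13.
From row 3, 2 − (14 + (-16) + 23) gives (3,1) = -19.
Using row 4: -7 + (-4) + 11 + ? → (4,2) = 2 − 0 = 2.

2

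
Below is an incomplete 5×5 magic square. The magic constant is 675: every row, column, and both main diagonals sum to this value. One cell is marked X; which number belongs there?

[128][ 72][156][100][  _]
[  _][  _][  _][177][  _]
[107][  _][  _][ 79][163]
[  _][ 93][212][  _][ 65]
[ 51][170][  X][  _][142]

From row 1, 675 − (128 + 72 + 156 + 100) gives (1,5) = 219.
Column 5 needs 675; the known cells sum to 589, so (2,5) = 86.
Anti-diagonal needs 675; the known cells sum to 540, so (3,3) = 135.
The remaining cell in row 3 is (3,2) = 675 − 484 = 191.
Column 2 must total 675; the given cells sum to 526, so (2,2) = 149.
Main diagonal needs 675; the known cells sum to 554, so (4,4) = 121.
Row 4: 93 + 212 + 121 + 65 + ? = 675, so (4,1) = 184.
From column 1, 675 − (128 + 107 + 184 + 51) gives (2,1) = 205.
Column 4: 100 + 177 + 79 + 121 + ? = 675, so (5,4) = 198.
Row 2 must total 675; the given cells sum to 617, so (2,3) = 58.
From row 5, 675 − (51 + 170 + 198 + 142) gives (5,3) = 114.

114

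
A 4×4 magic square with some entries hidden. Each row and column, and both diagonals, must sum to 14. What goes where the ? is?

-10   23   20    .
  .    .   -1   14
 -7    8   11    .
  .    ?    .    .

From row 1, 14 − (-10 + 23 + 20) gives (1,4) = -19.
Using row 3: -7 + 8 + 11 + ? → (3,4) = 14 − 12 = 2.
From column 3, 14 − (20 + (-1) + 11) gives (4,3) = -16.
From column 4, 14 − (-19 + 14 + 2) gives (4,4) = 17.
Main diagonal: -10 + 11 + 17 + ? = 14, so (2,2) = -4.
Using anti-diagonal: -19 + (-1) + 8 + ? → (4,1) = 14 − (-12) = 26.
Row 2 must total 14; the given cells sum to 9, so (2,1) = 5.
Row 4: 26 + (-16) + 17 + ? = 14, so (4,2) = -13.

-13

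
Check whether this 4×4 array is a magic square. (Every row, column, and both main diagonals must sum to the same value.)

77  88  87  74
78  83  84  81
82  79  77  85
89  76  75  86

No — column 2 sums to 326 but row 3 sums to 323.

Row 1: 77 + 88 + 87 + 74 = 326.
Row 2: 78 + 83 + 84 + 81 = 326.
Row 3: 82 + 79 + 77 + 85 = 323.
Row 4: 89 + 76 + 75 + 86 = 326.
Column 1: 77 + 78 + 82 + 89 = 326.
Column 2: 88 + 83 + 79 + 76 = 326.
Column 3: 87 + 84 + 77 + 75 = 323.
Column 4: 74 + 81 + 85 + 86 = 326.
Main diagonal: 77 + 83 + 77 + 86 = 323.
Anti-diagonal: 74 + 84 + 79 + 89 = 326.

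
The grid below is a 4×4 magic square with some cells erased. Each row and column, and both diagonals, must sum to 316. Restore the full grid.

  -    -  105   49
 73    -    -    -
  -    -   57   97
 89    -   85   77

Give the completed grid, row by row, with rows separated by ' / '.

Using row 4: 89 + 85 + 77 + ? → (4,2) = 316 − 251 = 65.
Column 3 must total 316; the given cells sum to 247, so (2,3) = 69.
The remaining cell in column 4 is (2,4) = 316 − 223 = 93.
Anti-diagonal must total 316; the given cells sum to 207, so (3,2) = 109.
Row 2: 73 + 69 + 93 + ? = 316, so (2,2) = 81.
Row 3 must total 316; the given cells sum to 263, so (3,1) = 53.
From column 1, 316 − (73 + 53 + 89) gives (1,1) = 101.
The remaining cell in column 2 is (1,2) = 316 − 255 = 61.

101 61 105 49 / 73 81 69 93 / 53 109 57 97 / 89 65 85 77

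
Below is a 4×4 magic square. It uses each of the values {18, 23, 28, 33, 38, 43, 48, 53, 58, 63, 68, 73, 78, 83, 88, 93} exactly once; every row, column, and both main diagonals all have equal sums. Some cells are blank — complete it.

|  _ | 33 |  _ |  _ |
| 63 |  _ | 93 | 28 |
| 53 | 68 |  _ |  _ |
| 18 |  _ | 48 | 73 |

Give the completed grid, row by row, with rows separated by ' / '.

The 16 entries sum to 888, so each line sums to 888/4 = 222.
Row 2 needs 222; the known cells sum to 184, so (2,2) = 38.
Using row 4: 18 + 48 + 73 + ? → (4,2) = 222 − 139 = 83.
Column 1: 63 + 53 + 18 + ? = 222, so (1,1) = 88.
Main diagonal: 88 + 38 + 73 + ? = 222, so (3,3) = 23.
Using anti-diagonal: 93 + 68 + 18 + ? → (1,4) = 222 − 179 = 43.
Using row 1: 88 + 33 + 43 + ? → (1,3) = 222 − 164 = 58.
Row 3: 53 + 68 + 23 + ? = 222, so (3,4) = 78.

88 33 58 43 / 63 38 93 28 / 53 68 23 78 / 18 83 48 73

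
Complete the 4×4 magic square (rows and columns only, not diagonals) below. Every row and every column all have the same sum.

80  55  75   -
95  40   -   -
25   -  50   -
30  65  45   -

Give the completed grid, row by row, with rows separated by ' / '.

80 55 75 20 / 95 40 60 35 / 25 70 50 85 / 30 65 45 90

Column 1 is already complete: 80 + 95 + 25 + 30 = 230, so that is the magic constant.
Row 1 must total 230; the given cells sum to 210, so (1,4) = 20.
The remaining cell in row 4 is (4,4) = 230 − 140 = 90.
Using column 2: 55 + 40 + 65 + ? → (3,2) = 230 − 160 = 70.
Using column 3: 75 + 50 + 45 + ? → (2,3) = 230 − 170 = 60.
Row 2 must total 230; the given cells sum to 195, so (2,4) = 35.
Using row 3: 25 + 70 + 50 + ? → (3,4) = 230 − 145 = 85.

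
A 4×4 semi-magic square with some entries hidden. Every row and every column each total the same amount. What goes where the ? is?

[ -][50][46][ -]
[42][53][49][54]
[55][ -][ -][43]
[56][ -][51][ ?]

44

Row 2 is complete and sums to 198; that is the magic constant.
Column 1 needs 198; the known cells sum to 153, so (1,1) = 45.
Column 3: 46 + 49 + 51 + ? = 198, so (3,3) = 52.
Row 1 needs 198; the known cells sum to 141, so (1,4) = 57.
The remaining cell in row 3 is (3,2) = 198 − 150 = 48.
From column 2, 198 − (50 + 53 + 48) gives (4,2) = 47.
Column 4 needs 198; the known cells sum to 154, so (4,4) = 44.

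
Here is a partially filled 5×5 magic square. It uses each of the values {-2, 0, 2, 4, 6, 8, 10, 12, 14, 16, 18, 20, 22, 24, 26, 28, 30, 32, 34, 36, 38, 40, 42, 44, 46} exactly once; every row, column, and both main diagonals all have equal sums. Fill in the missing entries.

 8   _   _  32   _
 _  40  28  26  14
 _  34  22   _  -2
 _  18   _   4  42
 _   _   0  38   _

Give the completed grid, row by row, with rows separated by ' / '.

The 25 entries sum to 550, so each line sums to 550/5 = 110.
The remaining cell in row 2 is (2,1) = 110 − 108 = 2.
Column 4 needs 110; the known cells sum to 100, so (3,4) = 10.
Main diagonal must total 110; the given cells sum to 74, so (5,5) = 36.
Row 3 needs 110; the known cells sum to 64, so (3,1) = 46.
Column 5: 14 + (-2) + 42 + 36 + ? = 110, so (1,5) = 20.
Anti-diagonal: 20 + 26 + 22 + 18 + ? = 110, so (5,1) = 24.
Row 5 must total 110; the given cells sum to 98, so (5,2) = 12.
Column 1: 8 + 2 + 46 + 24 + ? = 110, so (4,1) = 30.
The remaining cell in column 2 is (1,2) = 110 − 104 = 6.
Row 1 needs 110; the known cells sum to 66, so (1,3) = 44.
Row 4 must total 110; the given cells sum to 94, so (4,3) = 16.

8 6 44 32 20 / 2 40 28 26 14 / 46 34 22 10 -2 / 30 18 16 4 42 / 24 12 0 38 36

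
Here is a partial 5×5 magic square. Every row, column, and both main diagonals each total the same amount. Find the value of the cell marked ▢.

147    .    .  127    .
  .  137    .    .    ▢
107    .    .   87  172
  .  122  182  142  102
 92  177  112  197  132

117

Row 5 is complete and sums to 710; that is the magic constant.
From row 4, 710 − (122 + 182 + 142 + 102) gives (4,1) = 162.
From column 1, 710 − (147 + 107 + 162 + 92) gives (2,1) = 202.
From column 4, 710 − (127 + 87 + 142 + 197) gives (2,4) = 157.
Main diagonal: 147 + 137 + 142 + 132 + ? = 710, so (3,3) = 152.
Anti-diagonal needs 710; the known cells sum to 523, so (1,5) = 187.
The remaining cell in row 3 is (3,2) = 710 − 518 = 192.
Column 2 needs 710; the known cells sum to 628, so (1,2) = 82.
Column 5: 187 + 172 + 102 + 132 + ? = 710, so (2,5) = 117.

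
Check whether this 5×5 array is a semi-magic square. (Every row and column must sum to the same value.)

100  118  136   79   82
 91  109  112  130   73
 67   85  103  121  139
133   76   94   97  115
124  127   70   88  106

Row 1: 100 + 118 + 136 + 79 + 82 = 515.
Row 2: 91 + 109 + 112 + 130 + 73 = 515.
Row 3: 67 + 85 + 103 + 121 + 139 = 515.
Row 4: 133 + 76 + 94 + 97 + 115 = 515.
Row 5: 124 + 127 + 70 + 88 + 106 = 515.
Column 1: 100 + 91 + 67 + 133 + 124 = 515.
Column 2: 118 + 109 + 85 + 76 + 127 = 515.
Column 3: 136 + 112 + 103 + 94 + 70 = 515.
Column 4: 79 + 130 + 121 + 97 + 88 = 515.
Column 5: 82 + 73 + 139 + 115 + 106 = 515.
All lines sum to 515.

Yes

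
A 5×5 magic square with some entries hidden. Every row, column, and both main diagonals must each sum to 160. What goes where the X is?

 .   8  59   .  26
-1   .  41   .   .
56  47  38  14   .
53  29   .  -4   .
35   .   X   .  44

Using row 3: 56 + 47 + 38 + 14 + ? → (3,5) = 160 − 155 = 5.
From column 1, 160 − (-1 + 56 + 53 + 35) gives (1,1) = 17.
Using main diagonal: 17 + 38 + (-4) + 44 + ? → (2,2) = 160 − 95 = 65.
Anti-diagonal must total 160; the given cells sum to 128, so (2,4) = 32.
Using row 1: 17 + 8 + 59 + 26 + ? → (1,4) = 160 − 110 = 50.
The remaining cell in row 2 is (2,5) = 160 − 137 = 23.
Column 2: 8 + 65 + 47 + 29 + ? = 160, so (5,2) = 11.
Column 4: 50 + 32 + 14 + (-4) + ? = 160, so (5,4) = 68.
Column 5 needs 160; the known cells sum to 98, so (4,5) = 62.
From row 4, 160 − (53 + 29 + (-4) + 62) gives (4,3) = 20.
From row 5, 160 − (35 + 11 + 68 + 44) gives (5,3) = 2.

2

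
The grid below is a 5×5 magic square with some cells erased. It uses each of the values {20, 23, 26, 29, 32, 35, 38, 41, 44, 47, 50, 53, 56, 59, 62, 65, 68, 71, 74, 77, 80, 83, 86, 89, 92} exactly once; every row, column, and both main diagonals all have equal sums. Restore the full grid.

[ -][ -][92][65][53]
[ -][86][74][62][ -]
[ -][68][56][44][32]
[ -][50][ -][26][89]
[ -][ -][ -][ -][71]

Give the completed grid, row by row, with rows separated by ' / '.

The 25 entries sum to 1400, so each line sums to 1400/5 = 280.
Using row 3: 68 + 56 + 44 + 32 + ? → (3,1) = 280 − 200 = 80.
The remaining cell in column 4 is (5,4) = 280 − 197 = 83.
From column 5, 280 − (53 + 32 + 89 + 71) gives (2,5) = 35.
Main diagonal needs 280; the known cells sum to 239, so (1,1) = 41.
Anti-diagonal needs 280; the known cells sum to 221, so (5,1) = 59.
Row 1 must total 280; the given cells sum to 251, so (1,2) = 29.
Row 2 must total 280; the given cells sum to 257, so (2,1) = 23.
Column 1: 41 + 23 + 80 + 59 + ? = 280, so (4,1) = 77.
Column 2 must total 280; the given cells sum to 233, so (5,2) = 47.
Using row 4: 77 + 50 + 26 + 89 + ? → (4,3) = 280 − 242 = 38.
Row 5 must total 280; the given cells sum to 260, so (5,3) = 20.

41 29 92 65 53 / 23 86 74 62 35 / 80 68 56 44 32 / 77 50 38 26 89 / 59 47 20 83 71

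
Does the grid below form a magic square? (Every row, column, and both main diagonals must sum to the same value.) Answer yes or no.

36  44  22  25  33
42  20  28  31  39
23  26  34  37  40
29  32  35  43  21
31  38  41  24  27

No — row 5 sums to 161 but main diagonal sums to 160.

Row 1: 36 + 44 + 22 + 25 + 33 = 160.
Row 2: 42 + 20 + 28 + 31 + 39 = 160.
Row 3: 23 + 26 + 34 + 37 + 40 = 160.
Row 4: 29 + 32 + 35 + 43 + 21 = 160.
Row 5: 31 + 38 + 41 + 24 + 27 = 161.
Column 1: 36 + 42 + 23 + 29 + 31 = 161.
Column 2: 44 + 20 + 26 + 32 + 38 = 160.
Column 3: 22 + 28 + 34 + 35 + 41 = 160.
Column 4: 25 + 31 + 37 + 43 + 24 = 160.
Column 5: 33 + 39 + 40 + 21 + 27 = 160.
Main diagonal: 36 + 20 + 34 + 43 + 27 = 160.
Anti-diagonal: 33 + 31 + 34 + 32 + 31 = 161.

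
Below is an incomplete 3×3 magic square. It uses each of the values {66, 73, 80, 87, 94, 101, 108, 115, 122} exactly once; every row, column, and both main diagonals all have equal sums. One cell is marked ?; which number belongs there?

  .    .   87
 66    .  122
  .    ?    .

108

The 9 entries sum to 846, so each line sums to 846/3 = 282.
Row 2 needs 282; the known cells sum to 188, so (2,2) = 94.
Using column 3: 87 + 122 + ? → (3,3) = 282 − 209 = 73.
Main diagonal needs 282; the known cells sum to 167, so (1,1) = 115.
The remaining cell in anti-diagonal is (3,1) = 282 − 181 = 101.
Row 1 needs 282; the known cells sum to 202, so (1,2) = 80.
Row 3 must total 282; the given cells sum to 174, so (3,2) = 108.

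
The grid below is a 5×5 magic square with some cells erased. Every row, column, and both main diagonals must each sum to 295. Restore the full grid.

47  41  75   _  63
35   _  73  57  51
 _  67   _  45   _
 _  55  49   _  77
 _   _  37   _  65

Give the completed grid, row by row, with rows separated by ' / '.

From row 1, 295 − (47 + 41 + 75 + 63) gives (1,4) = 69.
Row 2 must total 295; the given cells sum to 216, so (2,2) = 79.
Column 2: 41 + 79 + 67 + 55 + ? = 295, so (5,2) = 53.
From column 3, 295 − (75 + 73 + 49 + 37) gives (3,3) = 61.
Column 5 needs 295; the known cells sum to 256, so (3,5) = 39.
Main diagonal: 47 + 79 + 61 + 65 + ? = 295, so (4,4) = 43.
From anti-diagonal, 295 − (63 + 57 + 61 + 55) gives (5,1) = 59.
Row 3 needs 295; the known cells sum to 212, so (3,1) = 83.
Row 4 needs 295; the known cells sum to 224, so (4,1) = 71.
Row 5: 59 + 53 + 37 + 65 + ? = 295, so (5,4) = 81.

47 41 75 69 63 / 35 79 73 57 51 / 83 67 61 45 39 / 71 55 49 43 77 / 59 53 37 81 65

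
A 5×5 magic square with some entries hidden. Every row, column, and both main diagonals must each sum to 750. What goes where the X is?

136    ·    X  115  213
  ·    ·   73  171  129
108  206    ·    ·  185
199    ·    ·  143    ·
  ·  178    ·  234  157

192

Using column 4: 115 + 171 + 143 + 234 + ? → (3,4) = 750 − 663 = 87.
Using column 5: 213 + 129 + 185 + 157 + ? → (4,5) = 750 − 684 = 66.
Row 3 needs 750; the known cells sum to 586, so (3,3) = 164.
Using main diagonal: 136 + 164 + 143 + 157 + ? → (2,2) = 750 − 600 = 150.
Row 2 must total 750; the given cells sum to 523, so (2,1) = 227.
Column 1 needs 750; the known cells sum to 670, so (5,1) = 80.
Anti-diagonal needs 750; the known cells sum to 628, so (4,2) = 122.
Row 4 needs 750; the known cells sum to 530, so (4,3) = 220.
Row 5: 80 + 178 + 234 + 157 + ? = 750, so (5,3) = 101.
Column 2 must total 750; the given cells sum to 656, so (1,2) = 94.
Using column 3: 73 + 164 + 220 + 101 + ? → (1,3) = 750 − 558 = 192.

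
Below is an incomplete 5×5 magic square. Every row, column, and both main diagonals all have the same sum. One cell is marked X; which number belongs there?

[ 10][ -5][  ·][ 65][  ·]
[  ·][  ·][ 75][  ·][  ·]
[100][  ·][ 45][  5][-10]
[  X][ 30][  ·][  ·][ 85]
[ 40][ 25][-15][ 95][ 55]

70

Row 5 is complete and sums to 200; that is the magic constant.
Row 3 needs 200; the known cells sum to 140, so (3,2) = 60.
Column 2 needs 200; the known cells sum to 110, so (2,2) = 90.
The remaining cell in main diagonal is (4,4) = 200 − 200 = 0.
Column 4 must total 200; the given cells sum to 165, so (2,4) = 35.
The remaining cell in anti-diagonal is (1,5) = 200 − 150 = 50.
From row 1, 200 − (10 + (-5) + 65 + 50) gives (1,3) = 80.
Column 3 needs 200; the known cells sum to 185, so (4,3) = 15.
Column 5 needs 200; the known cells sum to 180, so (2,5) = 20.
Using row 2: 90 + 75 + 35 + 20 + ? → (2,1) = 200 − 220 = -20.
Row 4: 30 + 15 + 0 + 85 + ? = 200, so (4,1) = 70.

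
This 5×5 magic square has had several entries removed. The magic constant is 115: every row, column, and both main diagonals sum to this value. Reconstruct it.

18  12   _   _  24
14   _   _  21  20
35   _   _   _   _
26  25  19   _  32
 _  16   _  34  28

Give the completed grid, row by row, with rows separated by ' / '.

Row 4 must total 115; the given cells sum to 102, so (4,4) = 13.
From column 1, 115 − (18 + 14 + 35 + 26) gives (5,1) = 22.
From column 5, 115 − (24 + 20 + 32 + 28) gives (3,5) = 11.
Anti-diagonal needs 115; the known cells sum to 92, so (3,3) = 23.
Row 5 needs 115; the known cells sum to 100, so (5,3) = 15.
The remaining cell in main diagonal is (2,2) = 115 − 82 = 33.
Using row 2: 14 + 33 + 21 + 20 + ? → (2,3) = 115 − 88 = 27.
Column 2: 12 + 33 + 25 + 16 + ? = 115, so (3,2) = 29.
Using column 3: 27 + 23 + 19 + 15 + ? → (1,3) = 115 − 84 = 31.
The remaining cell in row 1 is (1,4) = 115 − 85 = 30.
From row 3, 115 − (35 + 29 + 23 + 11) gives (3,4) = 17.

18 12 31 30 24 / 14 33 27 21 20 / 35 29 23 17 11 / 26 25 19 13 32 / 22 16 15 34 28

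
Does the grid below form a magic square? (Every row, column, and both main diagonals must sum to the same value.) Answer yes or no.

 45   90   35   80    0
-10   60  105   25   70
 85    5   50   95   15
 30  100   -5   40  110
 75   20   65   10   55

No — row 5 sums to 225 but column 3 sums to 250.

Row 1: 45 + 90 + 35 + 80 + 0 = 250.
Row 2: -10 + 60 + 105 + 25 + 70 = 250.
Row 3: 85 + 5 + 50 + 95 + 15 = 250.
Row 4: 30 + 100 + (-5) + 40 + 110 = 275.
Row 5: 75 + 20 + 65 + 10 + 55 = 225.
Column 1: 45 + (-10) + 85 + 30 + 75 = 225.
Column 2: 90 + 60 + 5 + 100 + 20 = 275.
Column 3: 35 + 105 + 50 + (-5) + 65 = 250.
Column 4: 80 + 25 + 95 + 40 + 10 = 250.
Column 5: 0 + 70 + 15 + 110 + 55 = 250.
Main diagonal: 45 + 60 + 50 + 40 + 55 = 250.
Anti-diagonal: 0 + 25 + 50 + 100 + 75 = 250.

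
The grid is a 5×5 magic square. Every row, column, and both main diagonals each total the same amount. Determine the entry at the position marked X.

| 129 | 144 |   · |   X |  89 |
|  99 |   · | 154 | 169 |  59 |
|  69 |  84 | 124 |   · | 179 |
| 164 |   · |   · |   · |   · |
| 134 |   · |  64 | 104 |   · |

Column 1 is complete and sums to 595; that is the magic constant.
Using row 2: 99 + 154 + 169 + 59 + ? → (2,2) = 595 − 481 = 114.
Using row 3: 69 + 84 + 124 + 179 + ? → (3,4) = 595 − 456 = 139.
The remaining cell in anti-diagonal is (4,2) = 595 − 516 = 79.
Column 2 must total 595; the given cells sum to 421, so (5,2) = 174.
Row 5 needs 595; the known cells sum to 476, so (5,5) = 119.
From column 5, 595 − (89 + 59 + 179 + 119) gives (4,5) = 149.
Using main diagonal: 129 + 114 + 124 + 119 + ? → (4,4) = 595 − 486 = 109.
From row 4, 595 − (164 + 79 + 109 + 149) gives (4,3) = 94.
The remaining cell in column 3 is (1,3) = 595 − 436 = 159.
Using column 4: 169 + 139 + 109 + 104 + ? → (1,4) = 595 − 521 = 74.

74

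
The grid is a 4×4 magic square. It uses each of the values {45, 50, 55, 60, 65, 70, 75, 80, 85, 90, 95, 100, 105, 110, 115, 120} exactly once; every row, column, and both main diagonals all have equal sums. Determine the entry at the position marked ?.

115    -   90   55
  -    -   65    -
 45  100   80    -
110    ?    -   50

The 16 entries sum to 1320, so each line sums to 1320/4 = 330.
Row 1 needs 330; the known cells sum to 260, so (1,2) = 70.
The remaining cell in row 3 is (3,4) = 330 − 225 = 105.
The remaining cell in column 1 is (2,1) = 330 − 270 = 60.
Column 3: 90 + 65 + 80 + ? = 330, so (4,3) = 95.
The remaining cell in column 4 is (2,4) = 330 − 210 = 120.
From main diagonal, 330 − (115 + 80 + 50) gives (2,2) = 85.
Row 4: 110 + 95 + 50 + ? = 330, so (4,2) = 75.

75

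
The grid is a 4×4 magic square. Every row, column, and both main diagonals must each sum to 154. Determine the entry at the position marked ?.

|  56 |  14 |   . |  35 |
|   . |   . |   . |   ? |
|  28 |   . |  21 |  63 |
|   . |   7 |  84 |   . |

70

Row 1 needs 154; the known cells sum to 105, so (1,3) = 49.
Using row 3: 28 + 21 + 63 + ? → (3,2) = 154 − 112 = 42.
Column 2: 14 + 42 + 7 + ? = 154, so (2,2) = 91.
Column 3: 49 + 21 + 84 + ? = 154, so (2,3) = 0.
Main diagonal must total 154; the given cells sum to 168, so (4,4) = -14.
Anti-diagonal needs 154; the known cells sum to 77, so (4,1) = 77.
Column 1: 56 + 28 + 77 + ? = 154, so (2,1) = -7.
Column 4: 35 + 63 + (-14) + ? = 154, so (2,4) = 70.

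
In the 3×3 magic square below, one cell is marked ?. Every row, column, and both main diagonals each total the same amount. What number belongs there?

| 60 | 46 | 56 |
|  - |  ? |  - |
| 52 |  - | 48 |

54

Row 1 is complete and sums to 162; that is the magic constant.
The remaining cell in row 3 is (3,2) = 162 − 100 = 62.
Using column 1: 60 + 52 + ? → (2,1) = 162 − 112 = 50.
Column 2 needs 162; the known cells sum to 108, so (2,2) = 54.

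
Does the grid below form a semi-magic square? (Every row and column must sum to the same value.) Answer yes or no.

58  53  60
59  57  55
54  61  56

Row 1: 58 + 53 + 60 = 171.
Row 2: 59 + 57 + 55 = 171.
Row 3: 54 + 61 + 56 = 171.
Column 1: 58 + 59 + 54 = 171.
Column 2: 53 + 57 + 61 = 171.
Column 3: 60 + 55 + 56 = 171.
All lines sum to 171.

Yes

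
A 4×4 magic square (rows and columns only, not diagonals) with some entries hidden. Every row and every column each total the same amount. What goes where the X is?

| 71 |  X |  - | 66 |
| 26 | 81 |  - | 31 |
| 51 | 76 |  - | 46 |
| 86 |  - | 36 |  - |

56

Column 1 is complete and sums to 234; that is the magic constant.
Row 2 needs 234; the known cells sum to 138, so (2,3) = 96.
Using row 3: 51 + 76 + 46 + ? → (3,3) = 234 − 173 = 61.
Column 3 must total 234; the given cells sum to 193, so (1,3) = 41.
From column 4, 234 − (66 + 31 + 46) gives (4,4) = 91.
Row 1 must total 234; the given cells sum to 178, so (1,2) = 56.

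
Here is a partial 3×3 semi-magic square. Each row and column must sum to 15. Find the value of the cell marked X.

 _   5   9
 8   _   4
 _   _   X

Row 1: 5 + 9 + ? = 15, so (1,1) = 1.
Row 2: 8 + 4 + ? = 15, so (2,2) = 3.
Column 1: 1 + 8 + ? = 15, so (3,1) = 6.
The remaining cell in column 2 is (3,2) = 15 − 8 = 7.
Column 3: 9 + 4 + ? = 15, so (3,3) = 2.

2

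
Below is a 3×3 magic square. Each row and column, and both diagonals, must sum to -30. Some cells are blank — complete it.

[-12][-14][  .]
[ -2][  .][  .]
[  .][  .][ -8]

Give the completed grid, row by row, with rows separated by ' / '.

-12 -14 -4 / -2 -10 -18 / -16 -6 -8

The remaining cell in row 1 is (1,3) = -30 − (-26) = -4.
Column 1 needs -30; the known cells sum to -14, so (3,1) = -16.
Column 3 needs -30; the known cells sum to -12, so (2,3) = -18.
Main diagonal must total -30; the given cells sum to -20, so (2,2) = -10.
From row 3, -30 − (-16 + (-8)) gives (3,2) = -6.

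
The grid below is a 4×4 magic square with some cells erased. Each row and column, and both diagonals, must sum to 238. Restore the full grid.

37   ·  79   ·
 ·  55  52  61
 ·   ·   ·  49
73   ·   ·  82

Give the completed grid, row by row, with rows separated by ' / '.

37 76 79 46 / 70 55 52 61 / 58 67 64 49 / 73 40 43 82

From row 2, 238 − (55 + 52 + 61) gives (2,1) = 70.
Column 1 needs 238; the known cells sum to 180, so (3,1) = 58.
From column 4, 238 − (61 + 49 + 82) gives (1,4) = 46.
From main diagonal, 238 − (37 + 55 + 82) gives (3,3) = 64.
Anti-diagonal: 46 + 52 + 73 + ? = 238, so (3,2) = 67.
Row 1 must total 238; the given cells sum to 162, so (1,2) = 76.
Column 2 needs 238; the known cells sum to 198, so (4,2) = 40.
Column 3: 79 + 52 + 64 + ? = 238, so (4,3) = 43.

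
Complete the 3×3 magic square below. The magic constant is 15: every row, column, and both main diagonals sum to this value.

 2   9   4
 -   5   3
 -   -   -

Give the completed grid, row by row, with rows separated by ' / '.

Row 2 needs 15; the known cells sum to 8, so (2,1) = 7.
From column 1, 15 − (2 + 7) gives (3,1) = 6.
Column 2 must total 15; the given cells sum to 14, so (3,2) = 1.
The remaining cell in column 3 is (3,3) = 15 − 7 = 8.

2 9 4 / 7 5 3 / 6 1 8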